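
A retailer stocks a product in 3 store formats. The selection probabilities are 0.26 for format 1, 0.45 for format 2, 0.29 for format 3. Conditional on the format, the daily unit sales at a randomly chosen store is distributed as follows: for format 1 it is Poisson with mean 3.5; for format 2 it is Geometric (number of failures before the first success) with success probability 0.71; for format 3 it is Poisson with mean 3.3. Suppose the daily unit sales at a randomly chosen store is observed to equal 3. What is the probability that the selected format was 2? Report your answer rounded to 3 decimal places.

0.061

Likelihoods P(X=3 | ·): 1: 0.215785; 2: 0.0173162; 3: 0.220912.
Posterior ∝ prior × likelihood. Numerator for 2: 0.45·0.0173162 = 0.00779229.
Normalizing constant: 0.26·0.215785 + 0.45·0.0173162 + 0.29·0.220912 = 0.127961.
P(2 | observation) = 0.00779229 / 0.127961 = 0.0608958.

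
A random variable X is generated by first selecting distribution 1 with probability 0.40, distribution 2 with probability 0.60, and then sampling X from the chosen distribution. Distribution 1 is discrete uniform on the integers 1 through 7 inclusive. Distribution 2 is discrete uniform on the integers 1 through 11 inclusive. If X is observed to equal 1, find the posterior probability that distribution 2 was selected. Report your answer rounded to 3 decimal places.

0.488

Likelihoods P(X=1 | ·): 1: 0.142857; 2: 0.0909091.
Posterior ∝ prior × likelihood. Numerator for 2: 0.6·0.0909091 = 0.0545455.
Normalizing constant: 0.4·0.142857 + 0.6·0.0909091 = 0.111688.
P(2 | observation) = 0.0545455 / 0.111688 = 0.488372.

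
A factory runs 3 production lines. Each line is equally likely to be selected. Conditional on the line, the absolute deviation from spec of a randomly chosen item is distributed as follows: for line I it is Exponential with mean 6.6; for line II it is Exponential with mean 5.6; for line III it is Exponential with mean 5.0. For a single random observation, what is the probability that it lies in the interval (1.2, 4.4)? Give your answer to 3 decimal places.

0.348

Conditional on each line, P(1.2 < X < 4.4): I: 0.320336; II: 0.351324; III: 0.371845.
By total probability, P(1.2 < X < 4.4) = 0.333333·0.320336 + 0.333333·0.351324 + 0.333333·0.371845 = 0.347835.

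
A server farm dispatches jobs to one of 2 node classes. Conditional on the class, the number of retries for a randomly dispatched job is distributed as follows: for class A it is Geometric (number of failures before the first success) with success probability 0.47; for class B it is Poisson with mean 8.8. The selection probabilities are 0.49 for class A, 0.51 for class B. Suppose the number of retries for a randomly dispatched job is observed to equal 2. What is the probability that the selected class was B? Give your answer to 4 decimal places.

Likelihoods P(X=2 | ·): A: 0.132023; B: 0.00583638.
Posterior ∝ prior × likelihood. Numerator for B: 0.51·0.00583638 = 0.00297656.
Normalizing constant: 0.49·0.132023 + 0.51·0.00583638 = 0.0676678.
P(B | observation) = 0.00297656 / 0.0676678 = 0.0439878.

0.0440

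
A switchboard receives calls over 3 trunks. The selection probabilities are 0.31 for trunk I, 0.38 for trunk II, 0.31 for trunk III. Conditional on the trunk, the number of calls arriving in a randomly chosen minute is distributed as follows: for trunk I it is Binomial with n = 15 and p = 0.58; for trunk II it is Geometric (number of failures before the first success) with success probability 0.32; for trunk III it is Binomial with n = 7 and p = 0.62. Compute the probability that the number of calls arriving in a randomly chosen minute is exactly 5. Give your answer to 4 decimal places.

Conditional on each trunk, P(X = 5): I: 0.0336657; II: 0.0465259; III: 0.277808.
By total probability, P(X = 5) = 0.31·0.0336657 + 0.38·0.0465259 + 0.31·0.277808 = 0.114237.

0.1142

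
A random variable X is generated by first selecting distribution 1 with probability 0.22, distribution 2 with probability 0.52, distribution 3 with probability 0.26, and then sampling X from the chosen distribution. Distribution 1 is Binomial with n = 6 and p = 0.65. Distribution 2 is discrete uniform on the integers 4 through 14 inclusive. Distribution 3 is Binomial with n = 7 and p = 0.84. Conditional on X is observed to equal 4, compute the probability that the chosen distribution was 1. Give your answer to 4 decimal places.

Likelihoods P(X=4 | ·): 1: 0.328005; 2: 0.0909091; 3: 0.0713748.
Posterior ∝ prior × likelihood. Numerator for 1: 0.22·0.328005 = 0.0721612.
Normalizing constant: 0.22·0.328005 + 0.52·0.0909091 + 0.26·0.0713748 = 0.137991.
P(1 | observation) = 0.0721612 / 0.137991 = 0.52294.

0.5229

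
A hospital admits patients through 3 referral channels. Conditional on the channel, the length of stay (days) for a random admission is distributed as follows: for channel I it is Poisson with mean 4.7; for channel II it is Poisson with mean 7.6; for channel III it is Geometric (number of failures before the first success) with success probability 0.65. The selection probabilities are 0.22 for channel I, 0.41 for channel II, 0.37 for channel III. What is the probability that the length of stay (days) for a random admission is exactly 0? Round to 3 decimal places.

Conditional on each channel, P(X = 0): I: 0.00909528; II: 0.000500451; III: 0.65.
By total probability, P(X = 0) = 0.22·0.00909528 + 0.41·0.000500451 + 0.37·0.65 = 0.242706.

0.243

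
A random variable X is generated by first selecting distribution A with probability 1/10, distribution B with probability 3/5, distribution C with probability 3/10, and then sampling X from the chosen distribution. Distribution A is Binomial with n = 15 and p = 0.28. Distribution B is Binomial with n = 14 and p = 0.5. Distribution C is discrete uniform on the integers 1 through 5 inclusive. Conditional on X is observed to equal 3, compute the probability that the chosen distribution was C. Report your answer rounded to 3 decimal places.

Likelihoods P(X=3 | ·): A: 0.193854; B: 0.0222168; C: 0.2.
Posterior ∝ prior × likelihood. Numerator for C: 0.3·0.2 = 0.06.
Normalizing constant: 0.1·0.193854 + 0.6·0.0222168 + 0.3·0.2 = 0.0927155.
P(C | observation) = 0.06 / 0.0927155 = 0.647141.

0.647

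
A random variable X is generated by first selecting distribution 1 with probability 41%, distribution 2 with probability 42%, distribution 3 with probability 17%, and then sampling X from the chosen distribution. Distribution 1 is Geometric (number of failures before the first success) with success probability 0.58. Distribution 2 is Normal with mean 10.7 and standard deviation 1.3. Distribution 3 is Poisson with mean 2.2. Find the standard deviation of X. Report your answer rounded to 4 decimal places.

4.9034

Per component, 1: μ=0.724138, E[X²]=1.77289; 2: μ=10.7, E[X²]=116.18; 3: μ=2.2, E[X²]=7.04.
E[X] = 0.41·0.724138 + 0.42·10.7 + 0.17·2.2 = 5.1649.
E[X²] = 0.41·1.77289 + 0.42·116.18 + 0.17·7.04 = 50.7193.
Var(X) = E[X²] − (E[X])² = 50.7193 − 26.6762 = 24.0431.
SD(X) = √24.0431 = 4.90338.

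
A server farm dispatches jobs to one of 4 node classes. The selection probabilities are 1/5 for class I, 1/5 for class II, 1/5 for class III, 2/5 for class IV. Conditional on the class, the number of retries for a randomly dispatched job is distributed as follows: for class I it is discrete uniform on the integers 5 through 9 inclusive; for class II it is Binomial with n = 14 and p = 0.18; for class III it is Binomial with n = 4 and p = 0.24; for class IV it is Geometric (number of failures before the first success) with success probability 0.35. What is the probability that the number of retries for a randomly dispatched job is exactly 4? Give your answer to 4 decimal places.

0.0545

Conditional on each class, P(X = 4): I: 0; II: 0.144432; III: 0.00331776; IV: 0.0624772.
By total probability, P(X = 4) = 0.2·0 + 0.2·0.144432 + 0.2·0.00331776 + 0.4·0.0624772 = 0.0545408.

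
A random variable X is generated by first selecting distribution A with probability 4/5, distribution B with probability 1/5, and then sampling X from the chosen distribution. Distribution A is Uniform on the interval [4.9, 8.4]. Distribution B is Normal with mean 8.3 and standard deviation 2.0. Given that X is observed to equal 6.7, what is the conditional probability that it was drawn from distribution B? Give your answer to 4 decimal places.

Likelihoods f(6.7 | ·): A: 0.285714; B: 0.144846.
Posterior ∝ prior × likelihood. Numerator for B: 0.2·0.144846 = 0.0289692.
Normalizing constant: 0.8·0.285714 + 0.2·0.144846 = 0.257541.
P(B | observation) = 0.0289692 / 0.257541 = 0.112484.

0.1125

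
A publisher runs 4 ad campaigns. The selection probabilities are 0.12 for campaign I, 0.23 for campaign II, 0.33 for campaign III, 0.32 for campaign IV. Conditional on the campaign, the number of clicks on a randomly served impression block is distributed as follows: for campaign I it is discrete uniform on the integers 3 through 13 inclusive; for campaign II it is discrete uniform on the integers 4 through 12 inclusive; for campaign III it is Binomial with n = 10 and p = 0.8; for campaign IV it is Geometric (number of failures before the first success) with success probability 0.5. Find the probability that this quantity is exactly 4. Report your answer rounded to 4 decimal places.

0.0483

Conditional on each campaign, P(X = 4): I: 0.0909091; II: 0.111111; III: 0.00550502; IV: 0.03125.
By total probability, P(X = 4) = 0.12·0.0909091 + 0.23·0.111111 + 0.33·0.00550502 + 0.32·0.03125 = 0.0482813.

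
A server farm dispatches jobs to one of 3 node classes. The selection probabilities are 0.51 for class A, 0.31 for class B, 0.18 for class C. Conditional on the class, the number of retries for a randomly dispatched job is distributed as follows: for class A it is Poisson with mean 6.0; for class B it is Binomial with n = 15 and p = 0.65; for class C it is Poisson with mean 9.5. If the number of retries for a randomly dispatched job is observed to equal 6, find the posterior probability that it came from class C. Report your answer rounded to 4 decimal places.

0.1311

Likelihoods P(X=6 | ·): A: 0.160623; B: 0.0297507; C: 0.0764208.
Posterior ∝ prior × likelihood. Numerator for C: 0.18·0.0764208 = 0.0137557.
Normalizing constant: 0.51·0.160623 + 0.31·0.0297507 + 0.18·0.0764208 = 0.104896.
P(C | observation) = 0.0137557 / 0.104896 = 0.131137.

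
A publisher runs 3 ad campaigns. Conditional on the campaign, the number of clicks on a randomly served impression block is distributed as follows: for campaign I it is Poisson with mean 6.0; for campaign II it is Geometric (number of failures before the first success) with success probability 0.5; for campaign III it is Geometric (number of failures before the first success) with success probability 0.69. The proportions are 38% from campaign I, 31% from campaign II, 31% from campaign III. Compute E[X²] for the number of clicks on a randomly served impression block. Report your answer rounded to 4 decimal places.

17.1544

For each component E[X²] = Var + (mean)², giving I: 42; II: 3; III: 0.852972.
Overall E[X²] = 0.38·42 + 0.31·3 + 0.31·0.852972 = 17.1544.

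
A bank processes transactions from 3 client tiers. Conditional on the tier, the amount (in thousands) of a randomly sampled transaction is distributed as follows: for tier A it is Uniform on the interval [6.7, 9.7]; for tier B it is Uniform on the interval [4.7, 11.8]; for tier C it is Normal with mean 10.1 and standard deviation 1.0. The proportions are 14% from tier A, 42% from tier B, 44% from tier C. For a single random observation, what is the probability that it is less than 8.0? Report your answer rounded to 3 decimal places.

Conditional on each tier, P(X < 8.0): A: 0.433333; B: 0.464789; C: 0.0178644.
By total probability, P(X < 8.0) = 0.14·0.433333 + 0.42·0.464789 + 0.44·0.0178644 = 0.263738.

0.264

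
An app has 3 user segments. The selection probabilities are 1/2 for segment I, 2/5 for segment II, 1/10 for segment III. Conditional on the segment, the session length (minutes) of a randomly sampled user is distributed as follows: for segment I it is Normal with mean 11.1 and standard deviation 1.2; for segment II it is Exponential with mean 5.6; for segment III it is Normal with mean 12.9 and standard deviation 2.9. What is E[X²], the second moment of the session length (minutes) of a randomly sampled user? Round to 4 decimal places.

104.8950

For each component E[X²] = Var + (mean)², giving I: 124.65; II: 62.72; III: 174.82.
Overall E[X²] = 0.5·124.65 + 0.4·62.72 + 0.1·174.82 = 104.895.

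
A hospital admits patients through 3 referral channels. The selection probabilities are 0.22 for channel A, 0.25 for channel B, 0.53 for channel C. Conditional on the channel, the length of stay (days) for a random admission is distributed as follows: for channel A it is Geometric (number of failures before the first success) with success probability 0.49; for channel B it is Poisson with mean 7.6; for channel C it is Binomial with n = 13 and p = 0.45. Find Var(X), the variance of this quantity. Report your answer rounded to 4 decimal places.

Per component, A: μ=1.04082, E[X²]=3.20741; B: μ=7.6, E[X²]=65.36; C: μ=5.85, E[X²]=37.44.
E[X] = 0.22·1.04082 + 0.25·7.6 + 0.53·5.85 = 5.22948.
E[X²] = 0.22·3.20741 + 0.25·65.36 + 0.53·37.44 = 36.8888.
Var(X) = E[X²] − (E[X])² = 36.8888 − 27.3475 = 9.54137.

9.5414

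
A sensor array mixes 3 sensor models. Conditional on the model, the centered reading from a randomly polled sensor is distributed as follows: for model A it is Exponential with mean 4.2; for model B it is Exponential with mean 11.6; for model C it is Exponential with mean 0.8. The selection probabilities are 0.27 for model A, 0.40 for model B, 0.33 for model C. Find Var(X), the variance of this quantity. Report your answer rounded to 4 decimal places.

Per component, A: μ=4.2, E[X²]=35.28; B: μ=11.6, E[X²]=269.12; C: μ=0.8, E[X²]=1.28.
E[X] = 0.27·4.2 + 0.4·11.6 + 0.33·0.8 = 6.038.
E[X²] = 0.27·35.28 + 0.4·269.12 + 0.33·1.28 = 117.596.
Var(X) = E[X²] − (E[X])² = 117.596 − 36.4574 = 81.1386.

81.1386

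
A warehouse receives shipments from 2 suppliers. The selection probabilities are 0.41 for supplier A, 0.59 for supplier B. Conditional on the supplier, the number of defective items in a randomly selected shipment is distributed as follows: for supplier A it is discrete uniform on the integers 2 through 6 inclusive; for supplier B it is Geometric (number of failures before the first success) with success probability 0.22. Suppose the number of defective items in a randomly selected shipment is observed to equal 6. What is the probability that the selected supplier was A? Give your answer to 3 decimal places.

0.737

Likelihoods P(X=6 | ·): A: 0.2; B: 0.0495439.
Posterior ∝ prior × likelihood. Numerator for A: 0.41·0.2 = 0.082.
Normalizing constant: 0.41·0.2 + 0.59·0.0495439 = 0.111231.
P(A | observation) = 0.082 / 0.111231 = 0.737205.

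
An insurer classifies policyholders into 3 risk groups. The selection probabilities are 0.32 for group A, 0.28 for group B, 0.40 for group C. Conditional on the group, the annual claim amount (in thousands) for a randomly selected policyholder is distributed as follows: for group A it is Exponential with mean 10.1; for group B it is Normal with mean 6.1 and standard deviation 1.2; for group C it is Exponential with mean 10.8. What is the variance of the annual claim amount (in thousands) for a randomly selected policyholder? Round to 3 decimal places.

83.673

Per component, A: μ=10.1, E[X²]=204.02; B: μ=6.1, E[X²]=38.65; C: μ=10.8, E[X²]=233.28.
E[X] = 0.32·10.1 + 0.28·6.1 + 0.4·10.8 = 9.26.
E[X²] = 0.32·204.02 + 0.28·38.65 + 0.4·233.28 = 169.42.
Var(X) = E[X²] − (E[X])² = 169.42 − 85.7476 = 83.6728.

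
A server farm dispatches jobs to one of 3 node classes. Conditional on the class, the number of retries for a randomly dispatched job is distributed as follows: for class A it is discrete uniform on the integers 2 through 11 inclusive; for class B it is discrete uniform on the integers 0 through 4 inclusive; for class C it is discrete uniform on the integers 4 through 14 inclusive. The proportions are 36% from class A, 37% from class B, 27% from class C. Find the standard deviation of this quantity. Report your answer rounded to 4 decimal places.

3.8223

Per component, A: μ=6.5, E[X²]=50.5; B: μ=2, E[X²]=6; C: μ=9, E[X²]=91.
E[X] = 0.36·6.5 + 0.37·2 + 0.27·9 = 5.51.
E[X²] = 0.36·50.5 + 0.37·6 + 0.27·91 = 44.97.
Var(X) = E[X²] − (E[X])² = 44.97 − 30.3601 = 14.6099.
SD(X) = √14.6099 = 3.82229.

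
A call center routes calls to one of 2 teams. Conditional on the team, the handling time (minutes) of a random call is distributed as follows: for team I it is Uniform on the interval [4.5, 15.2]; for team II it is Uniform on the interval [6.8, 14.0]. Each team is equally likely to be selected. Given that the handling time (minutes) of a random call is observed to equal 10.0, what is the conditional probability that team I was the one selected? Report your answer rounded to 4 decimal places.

Likelihoods f(10.0 | ·): I: 0.0934579; II: 0.138889.
Posterior ∝ prior × likelihood. Numerator for I: 0.5·0.0934579 = 0.046729.
Normalizing constant: 0.5·0.0934579 + 0.5·0.138889 = 0.116173.
P(I | observation) = 0.046729 / 0.116173 = 0.402235.

0.4022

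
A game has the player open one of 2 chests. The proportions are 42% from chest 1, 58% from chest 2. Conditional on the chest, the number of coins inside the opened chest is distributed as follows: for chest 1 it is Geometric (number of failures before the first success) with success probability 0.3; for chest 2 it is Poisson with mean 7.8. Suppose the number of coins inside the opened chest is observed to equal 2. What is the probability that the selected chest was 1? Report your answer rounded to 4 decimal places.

Likelihoods P(X=2 | ·): 1: 0.147; 2: 0.0124641.
Posterior ∝ prior × likelihood. Numerator for 1: 0.42·0.147 = 0.06174.
Normalizing constant: 0.42·0.147 + 0.58·0.0124641 = 0.0689692.
P(1 | observation) = 0.06174 / 0.0689692 = 0.895182.

0.8952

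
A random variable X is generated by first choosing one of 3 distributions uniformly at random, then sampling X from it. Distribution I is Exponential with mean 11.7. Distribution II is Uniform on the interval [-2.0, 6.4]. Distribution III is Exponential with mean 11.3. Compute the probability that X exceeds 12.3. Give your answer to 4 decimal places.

Conditional on each component, P(X > 12.3): I: 0.349489; II: 0; III: 0.336723.
By total probability, P(X > 12.3) = 0.333333·0.349489 + 0.333333·0 + 0.333333·0.336723 = 0.228737.

0.2287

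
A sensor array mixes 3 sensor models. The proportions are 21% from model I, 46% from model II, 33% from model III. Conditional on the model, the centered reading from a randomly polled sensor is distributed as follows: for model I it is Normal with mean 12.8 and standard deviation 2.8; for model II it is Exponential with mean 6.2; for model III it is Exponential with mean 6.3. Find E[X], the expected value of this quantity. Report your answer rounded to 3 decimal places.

Component means — I: 12.8; II: 6.2; III: 6.3.
E[X] = 0.21·12.8 + 0.46·6.2 + 0.33·6.3 = 7.619.

7.619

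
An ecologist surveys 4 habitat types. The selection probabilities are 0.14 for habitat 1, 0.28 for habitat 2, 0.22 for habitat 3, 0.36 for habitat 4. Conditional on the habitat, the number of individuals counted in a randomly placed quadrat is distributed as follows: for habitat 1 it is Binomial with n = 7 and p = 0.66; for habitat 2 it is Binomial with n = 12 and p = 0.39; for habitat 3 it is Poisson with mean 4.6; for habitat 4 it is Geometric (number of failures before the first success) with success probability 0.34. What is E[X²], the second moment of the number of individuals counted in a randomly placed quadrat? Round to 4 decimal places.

19.2192

For each component E[X²] = Var + (mean)², giving 1: 22.9152; 2: 24.7572; 3: 25.76; 4: 9.47751.
Overall E[X²] = 0.14·22.9152 + 0.28·24.7572 + 0.22·25.76 + 0.36·9.47751 = 19.2192.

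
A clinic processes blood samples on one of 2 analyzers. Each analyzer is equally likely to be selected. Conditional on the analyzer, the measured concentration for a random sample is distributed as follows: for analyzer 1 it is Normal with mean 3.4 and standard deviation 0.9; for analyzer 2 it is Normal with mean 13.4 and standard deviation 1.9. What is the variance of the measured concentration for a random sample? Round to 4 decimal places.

Per component, 1: μ=3.4, E[X²]=12.37; 2: μ=13.4, E[X²]=183.17.
E[X] = 0.5·3.4 + 0.5·13.4 = 8.4.
E[X²] = 0.5·12.37 + 0.5·183.17 = 97.77.
Var(X) = E[X²] − (E[X])² = 97.77 − 70.56 = 27.21.

27.2100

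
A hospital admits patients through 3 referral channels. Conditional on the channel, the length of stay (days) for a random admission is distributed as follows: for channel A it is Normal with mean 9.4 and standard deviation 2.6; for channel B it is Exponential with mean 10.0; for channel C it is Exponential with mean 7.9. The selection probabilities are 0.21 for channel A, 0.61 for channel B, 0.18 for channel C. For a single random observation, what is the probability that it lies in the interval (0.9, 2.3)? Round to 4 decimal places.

0.0995

Conditional on each channel, P(0.9 < X < 2.3): A: 0.00262013; B: 0.119398; C: 0.144914.
By total probability, P(0.9 < X < 2.3) = 0.21·0.00262013 + 0.61·0.119398 + 0.18·0.144914 = 0.0994673.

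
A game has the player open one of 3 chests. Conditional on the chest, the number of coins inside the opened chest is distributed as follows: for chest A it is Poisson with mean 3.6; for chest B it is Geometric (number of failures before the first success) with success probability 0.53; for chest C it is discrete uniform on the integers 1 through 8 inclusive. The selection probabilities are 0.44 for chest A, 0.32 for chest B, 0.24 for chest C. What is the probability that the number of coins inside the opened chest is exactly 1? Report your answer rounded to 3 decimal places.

Conditional on each chest, P(X = 1): A: 0.0983654; B: 0.2491; C: 0.125.
By total probability, P(X = 1) = 0.44·0.0983654 + 0.32·0.2491 + 0.24·0.125 = 0.152993.

0.153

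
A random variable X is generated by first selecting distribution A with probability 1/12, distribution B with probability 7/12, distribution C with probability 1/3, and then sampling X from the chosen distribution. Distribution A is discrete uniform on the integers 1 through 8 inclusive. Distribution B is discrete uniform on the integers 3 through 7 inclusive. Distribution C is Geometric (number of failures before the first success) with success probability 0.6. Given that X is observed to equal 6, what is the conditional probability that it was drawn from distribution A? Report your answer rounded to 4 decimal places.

0.0814

Likelihoods P(X=6 | ·): A: 0.125; B: 0.2; C: 0.0024576.
Posterior ∝ prior × likelihood. Numerator for A: 0.0833333·0.125 = 0.0104167.
Normalizing constant: 0.0833333·0.125 + 0.583333·0.2 + 0.333333·0.0024576 = 0.127903.
P(A | observation) = 0.0104167 / 0.127903 = 0.0814422.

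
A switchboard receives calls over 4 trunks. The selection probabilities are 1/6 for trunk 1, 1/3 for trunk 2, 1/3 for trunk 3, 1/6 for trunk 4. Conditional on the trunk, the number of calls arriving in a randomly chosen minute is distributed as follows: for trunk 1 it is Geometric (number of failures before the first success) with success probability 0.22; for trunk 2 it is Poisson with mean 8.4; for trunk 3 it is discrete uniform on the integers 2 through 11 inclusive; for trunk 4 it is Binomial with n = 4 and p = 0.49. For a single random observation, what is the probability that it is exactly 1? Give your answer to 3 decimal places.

Conditional on each trunk, P(X = 1): 1: 0.1716; 2: 0.00188889; 3: 0; 4: 0.259996.
By total probability, P(X = 1) = 0.166667·0.1716 + 0.333333·0.00188889 + 0.333333·0 + 0.166667·0.259996 = 0.0725623.

0.073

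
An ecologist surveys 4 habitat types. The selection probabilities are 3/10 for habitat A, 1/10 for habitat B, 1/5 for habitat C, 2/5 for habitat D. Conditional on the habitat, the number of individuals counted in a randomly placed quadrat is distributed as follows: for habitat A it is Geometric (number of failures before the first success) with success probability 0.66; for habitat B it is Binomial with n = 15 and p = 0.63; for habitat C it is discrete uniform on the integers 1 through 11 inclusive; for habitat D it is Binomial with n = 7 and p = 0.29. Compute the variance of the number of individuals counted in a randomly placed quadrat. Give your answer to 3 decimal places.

Per component, A: μ=0.515152, E[X²]=1.04591; B: μ=9.45, E[X²]=92.799; C: μ=6, E[X²]=46; D: μ=2.03, E[X²]=5.5622.
E[X] = 0.3·0.515152 + 0.1·9.45 + 0.2·6 + 0.4·2.03 = 3.11155.
E[X²] = 0.3·1.04591 + 0.1·92.799 + 0.2·46 + 0.4·5.5622 = 21.0186.
Var(X) = E[X²] − (E[X])² = 21.0186 − 9.68172 = 11.3368.

11.337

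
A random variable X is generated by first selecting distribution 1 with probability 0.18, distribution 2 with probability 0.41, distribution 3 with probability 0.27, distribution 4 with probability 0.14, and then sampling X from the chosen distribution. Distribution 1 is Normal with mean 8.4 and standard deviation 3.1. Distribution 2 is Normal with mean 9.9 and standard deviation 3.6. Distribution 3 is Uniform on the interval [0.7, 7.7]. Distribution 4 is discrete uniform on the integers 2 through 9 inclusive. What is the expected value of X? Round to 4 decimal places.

7.4750

Component means — 1: 8.4; 2: 9.9; 3: 4.2; 4: 5.5.
E[X] = 0.18·8.4 + 0.41·9.9 + 0.27·4.2 + 0.14·5.5 = 7.475.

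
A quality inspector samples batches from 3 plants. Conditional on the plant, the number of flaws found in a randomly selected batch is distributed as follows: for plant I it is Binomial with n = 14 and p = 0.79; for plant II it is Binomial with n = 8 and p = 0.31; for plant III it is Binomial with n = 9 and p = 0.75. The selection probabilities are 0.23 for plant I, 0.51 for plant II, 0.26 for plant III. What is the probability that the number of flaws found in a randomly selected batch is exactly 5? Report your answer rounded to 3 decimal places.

Conditional on each plant, P(X = 5): I: 0.000489298; II: 0.0526676; III: 0.116798.
By total probability, P(X = 5) = 0.23·0.000489298 + 0.51·0.0526676 + 0.26·0.116798 = 0.0573406.

0.057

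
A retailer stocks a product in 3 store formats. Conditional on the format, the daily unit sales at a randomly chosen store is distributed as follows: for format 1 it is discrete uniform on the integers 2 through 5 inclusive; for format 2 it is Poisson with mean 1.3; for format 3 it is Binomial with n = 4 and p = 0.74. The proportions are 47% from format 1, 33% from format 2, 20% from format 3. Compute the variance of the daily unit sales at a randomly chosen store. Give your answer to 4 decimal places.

2.1304

Per component, 1: μ=3.5, E[X²]=13.5; 2: μ=1.3, E[X²]=2.99; 3: μ=2.96, E[X²]=9.5312.
E[X] = 0.47·3.5 + 0.33·1.3 + 0.2·2.96 = 2.666.
E[X²] = 0.47·13.5 + 0.33·2.99 + 0.2·9.5312 = 9.23794.
Var(X) = E[X²] − (E[X])² = 9.23794 − 7.10756 = 2.13038.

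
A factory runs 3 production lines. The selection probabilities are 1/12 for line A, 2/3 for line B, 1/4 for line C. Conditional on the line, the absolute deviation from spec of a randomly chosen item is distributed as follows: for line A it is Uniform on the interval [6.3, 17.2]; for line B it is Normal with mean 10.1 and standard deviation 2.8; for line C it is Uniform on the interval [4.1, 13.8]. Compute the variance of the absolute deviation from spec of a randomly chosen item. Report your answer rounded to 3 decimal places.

8.547

Per component, A: μ=11.75, E[X²]=147.963; B: μ=10.1, E[X²]=109.85; C: μ=8.95, E[X²]=87.9433.
E[X] = 0.0833333·11.75 + 0.666667·10.1 + 0.25·8.95 = 9.95.
E[X²] = 0.0833333·147.963 + 0.666667·109.85 + 0.25·87.9433 = 107.549.
Var(X) = E[X²] − (E[X])² = 107.549 − 99.0025 = 8.54694.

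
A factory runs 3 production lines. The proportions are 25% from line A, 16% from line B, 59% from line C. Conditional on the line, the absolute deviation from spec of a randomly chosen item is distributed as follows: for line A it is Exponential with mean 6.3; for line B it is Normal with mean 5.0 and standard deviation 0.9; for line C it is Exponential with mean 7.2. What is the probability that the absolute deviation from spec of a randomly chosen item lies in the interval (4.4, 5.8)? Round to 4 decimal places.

Conditional on each line, P(4.4 < X < 5.8): A: 0.0991081; B: 0.560476; C: 0.0959079.
By total probability, P(4.4 < X < 5.8) = 0.25·0.0991081 + 0.16·0.560476 + 0.59·0.0959079 = 0.171039.

0.1710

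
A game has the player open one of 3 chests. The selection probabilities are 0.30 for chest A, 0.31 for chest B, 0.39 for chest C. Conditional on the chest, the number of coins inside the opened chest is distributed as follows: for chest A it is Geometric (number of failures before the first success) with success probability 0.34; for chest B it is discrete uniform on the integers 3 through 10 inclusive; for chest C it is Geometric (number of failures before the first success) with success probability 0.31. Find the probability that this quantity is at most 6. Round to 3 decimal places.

0.800

Conditional on each chest, P(X ≤ 6): A: 0.945448; B: 0.5; C: 0.925536.
By total probability, P(X ≤ 6) = 0.3·0.945448 + 0.31·0.5 + 0.39·0.925536 = 0.799594.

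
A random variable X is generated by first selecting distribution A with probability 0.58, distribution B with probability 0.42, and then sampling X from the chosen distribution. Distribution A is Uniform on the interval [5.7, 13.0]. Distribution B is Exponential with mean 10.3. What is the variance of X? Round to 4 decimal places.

Per component, A: μ=9.35, E[X²]=91.8633; B: μ=10.3, E[X²]=212.18.
E[X] = 0.58·9.35 + 0.42·10.3 = 9.749.
E[X²] = 0.58·91.8633 + 0.42·212.18 = 142.396.
Var(X) = E[X²] − (E[X])² = 142.396 − 95.043 = 47.3533.

47.3533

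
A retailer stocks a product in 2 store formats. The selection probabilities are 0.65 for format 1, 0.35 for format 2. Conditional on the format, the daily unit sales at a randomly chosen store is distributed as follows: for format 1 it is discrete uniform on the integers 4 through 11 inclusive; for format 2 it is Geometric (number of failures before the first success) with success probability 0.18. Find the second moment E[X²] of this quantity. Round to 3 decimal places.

For each component E[X²] = Var + (mean)², giving 1: 61.5; 2: 46.0617.
Overall E[X²] = 0.65·61.5 + 0.35·46.0617 = 56.0966.

56.097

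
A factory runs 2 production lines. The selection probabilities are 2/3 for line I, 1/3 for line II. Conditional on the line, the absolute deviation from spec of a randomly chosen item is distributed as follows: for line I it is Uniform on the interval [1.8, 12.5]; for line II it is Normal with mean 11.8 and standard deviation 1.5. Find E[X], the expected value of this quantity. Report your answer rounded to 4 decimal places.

8.7000

Component means — I: 7.15; II: 11.8.
E[X] = 0.666667·7.15 + 0.333333·11.8 = 8.7.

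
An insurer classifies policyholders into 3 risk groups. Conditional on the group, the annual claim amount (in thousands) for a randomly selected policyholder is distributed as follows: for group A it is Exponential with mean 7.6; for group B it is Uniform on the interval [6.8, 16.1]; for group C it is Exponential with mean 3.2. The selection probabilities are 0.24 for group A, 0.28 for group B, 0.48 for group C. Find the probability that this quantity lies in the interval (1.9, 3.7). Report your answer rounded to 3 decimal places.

Conditional on each group, P(1.9 < X < 3.7): A: 0.164237; B: 0; C: 0.237588.
By total probability, P(1.9 < X < 3.7) = 0.24·0.164237 + 0.28·0 + 0.48·0.237588 = 0.153459.

0.153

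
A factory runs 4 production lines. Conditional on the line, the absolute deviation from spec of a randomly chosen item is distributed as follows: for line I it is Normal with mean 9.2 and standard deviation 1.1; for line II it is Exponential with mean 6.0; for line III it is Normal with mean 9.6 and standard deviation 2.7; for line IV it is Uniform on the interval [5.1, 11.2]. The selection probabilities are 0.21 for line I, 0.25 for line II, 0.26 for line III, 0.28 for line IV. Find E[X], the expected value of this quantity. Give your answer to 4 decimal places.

8.2100

Component means — I: 9.2; II: 6; III: 9.6; IV: 8.15.
E[X] = 0.21·9.2 + 0.25·6 + 0.26·9.6 + 0.28·8.15 = 8.21.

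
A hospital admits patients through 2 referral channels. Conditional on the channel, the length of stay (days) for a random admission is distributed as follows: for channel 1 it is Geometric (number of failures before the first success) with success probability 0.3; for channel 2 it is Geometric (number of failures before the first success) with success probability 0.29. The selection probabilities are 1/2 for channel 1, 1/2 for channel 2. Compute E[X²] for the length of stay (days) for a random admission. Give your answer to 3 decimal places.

For each component E[X²] = Var + (mean)², giving 1: 13.2222; 2: 14.4364.
Overall E[X²] = 0.5·13.2222 + 0.5·14.4364 = 13.8293.

13.829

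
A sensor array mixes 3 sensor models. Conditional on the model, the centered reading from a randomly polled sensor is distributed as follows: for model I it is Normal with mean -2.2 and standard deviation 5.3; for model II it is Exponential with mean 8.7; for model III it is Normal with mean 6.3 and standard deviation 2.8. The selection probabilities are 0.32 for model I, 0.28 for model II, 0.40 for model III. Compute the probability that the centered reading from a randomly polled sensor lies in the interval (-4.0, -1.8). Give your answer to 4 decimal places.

0.0529

Conditional on each model, P(-4.0 < X < -1.8): I: 0.16301; II: 0; III: 0.0017915.
By total probability, P(-4.0 < X < -1.8) = 0.32·0.16301 + 0.28·0 + 0.4·0.0017915 = 0.0528798.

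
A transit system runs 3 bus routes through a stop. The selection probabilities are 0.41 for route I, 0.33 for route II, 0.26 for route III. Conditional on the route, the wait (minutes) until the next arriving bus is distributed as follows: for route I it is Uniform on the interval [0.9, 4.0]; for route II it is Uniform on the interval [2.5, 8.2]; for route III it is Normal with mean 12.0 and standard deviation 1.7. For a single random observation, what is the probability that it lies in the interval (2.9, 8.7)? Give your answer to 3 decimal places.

0.459

Conditional on each route, P(2.9 < X < 8.7): I: 0.354839; II: 0.929825; III: 0.0261184.
By total probability, P(2.9 < X < 8.7) = 0.41·0.354839 + 0.33·0.929825 + 0.26·0.0261184 = 0.459117.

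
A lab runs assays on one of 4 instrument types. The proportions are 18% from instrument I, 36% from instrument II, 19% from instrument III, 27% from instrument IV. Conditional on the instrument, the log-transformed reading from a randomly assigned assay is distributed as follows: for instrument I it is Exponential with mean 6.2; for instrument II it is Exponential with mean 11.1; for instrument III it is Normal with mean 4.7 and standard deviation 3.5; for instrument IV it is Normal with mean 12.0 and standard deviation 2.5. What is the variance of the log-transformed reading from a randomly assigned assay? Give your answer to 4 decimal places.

64.1717

Per component, I: μ=6.2, E[X²]=76.88; II: μ=11.1, E[X²]=246.42; III: μ=4.7, E[X²]=34.34; IV: μ=12, E[X²]=150.25.
E[X] = 0.18·6.2 + 0.36·11.1 + 0.19·4.7 + 0.27·12 = 9.245.
E[X²] = 0.18·76.88 + 0.36·246.42 + 0.19·34.34 + 0.27·150.25 = 149.642.
Var(X) = E[X²] − (E[X])² = 149.642 − 85.47 = 64.1717.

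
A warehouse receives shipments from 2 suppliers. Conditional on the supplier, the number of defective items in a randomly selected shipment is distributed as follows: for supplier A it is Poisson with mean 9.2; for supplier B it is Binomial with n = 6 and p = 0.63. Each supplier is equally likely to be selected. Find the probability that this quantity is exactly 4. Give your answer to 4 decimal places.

0.1768

Conditional on each supplier, P(X = 4): A: 0.03016; B: 0.323487.
By total probability, P(X = 4) = 0.5·0.03016 + 0.5·0.323487 = 0.176824.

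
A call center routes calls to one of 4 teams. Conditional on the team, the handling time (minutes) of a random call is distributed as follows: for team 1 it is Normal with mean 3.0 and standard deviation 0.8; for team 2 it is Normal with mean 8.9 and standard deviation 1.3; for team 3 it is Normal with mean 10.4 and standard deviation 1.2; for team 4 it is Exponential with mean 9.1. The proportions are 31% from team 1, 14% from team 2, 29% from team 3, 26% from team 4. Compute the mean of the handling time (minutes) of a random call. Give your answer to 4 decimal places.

7.5580

Component means — 1: 3; 2: 8.9; 3: 10.4; 4: 9.1.
E[X] = 0.31·3 + 0.14·8.9 + 0.29·10.4 + 0.26·9.1 = 7.558.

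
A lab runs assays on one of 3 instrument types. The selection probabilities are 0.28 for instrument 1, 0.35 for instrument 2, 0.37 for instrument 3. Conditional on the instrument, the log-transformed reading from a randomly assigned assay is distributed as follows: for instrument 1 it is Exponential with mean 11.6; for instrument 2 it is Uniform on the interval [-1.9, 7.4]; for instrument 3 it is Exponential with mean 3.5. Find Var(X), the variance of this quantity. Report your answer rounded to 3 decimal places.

Per component, 1: μ=11.6, E[X²]=269.12; 2: μ=2.75, E[X²]=14.77; 3: μ=3.5, E[X²]=24.5.
E[X] = 0.28·11.6 + 0.35·2.75 + 0.37·3.5 = 5.5055.
E[X²] = 0.28·269.12 + 0.35·14.77 + 0.37·24.5 = 89.5881.
Var(X) = E[X²] − (E[X])² = 89.5881 − 30.3105 = 59.2776.

59.278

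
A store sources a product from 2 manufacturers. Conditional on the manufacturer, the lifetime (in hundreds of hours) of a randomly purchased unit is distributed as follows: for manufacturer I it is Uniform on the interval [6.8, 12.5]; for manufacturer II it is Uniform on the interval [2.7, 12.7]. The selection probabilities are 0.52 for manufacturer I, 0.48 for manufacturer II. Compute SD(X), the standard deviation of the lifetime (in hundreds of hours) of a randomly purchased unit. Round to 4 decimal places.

2.5213

Per component, I: μ=9.65, E[X²]=95.83; II: μ=7.7, E[X²]=67.6233.
E[X] = 0.52·9.65 + 0.48·7.7 = 8.714.
E[X²] = 0.52·95.83 + 0.48·67.6233 = 82.2908.
Var(X) = E[X²] − (E[X])² = 82.2908 − 75.9338 = 6.357.
SD(X) = √6.357 = 2.52131.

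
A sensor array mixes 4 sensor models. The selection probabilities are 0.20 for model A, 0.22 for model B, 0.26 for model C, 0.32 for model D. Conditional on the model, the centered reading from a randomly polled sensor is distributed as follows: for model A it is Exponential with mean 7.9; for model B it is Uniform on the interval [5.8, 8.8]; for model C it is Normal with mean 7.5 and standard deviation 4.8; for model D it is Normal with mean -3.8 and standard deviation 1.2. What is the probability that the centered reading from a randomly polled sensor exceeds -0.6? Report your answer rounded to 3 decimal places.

Conditional on each model, P(X > -0.6): A: 1; B: 1; C: 0.954246; D: 0.00383038.
By total probability, P(X > -0.6) = 0.2·1 + 0.22·1 + 0.26·0.954246 + 0.32·0.00383038 = 0.66933.

0.669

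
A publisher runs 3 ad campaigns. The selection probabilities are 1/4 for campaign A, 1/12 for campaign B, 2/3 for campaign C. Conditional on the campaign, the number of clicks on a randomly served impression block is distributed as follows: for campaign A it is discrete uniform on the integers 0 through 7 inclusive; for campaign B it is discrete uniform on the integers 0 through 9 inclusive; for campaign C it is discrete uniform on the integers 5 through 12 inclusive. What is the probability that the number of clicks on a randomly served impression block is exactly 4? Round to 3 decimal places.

0.040

Conditional on each campaign, P(X = 4): A: 0.125; B: 0.1; C: 0.
By total probability, P(X = 4) = 0.25·0.125 + 0.0833333·0.1 + 0.666667·0 = 0.0395833.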